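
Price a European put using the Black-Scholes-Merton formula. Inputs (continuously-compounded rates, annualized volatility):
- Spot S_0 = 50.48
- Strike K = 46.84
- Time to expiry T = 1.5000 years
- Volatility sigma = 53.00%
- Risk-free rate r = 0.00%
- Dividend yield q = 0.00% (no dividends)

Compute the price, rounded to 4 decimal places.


d1 = (ln(S/K) + (r - q + 0.5*sigma^2) * T) / (sigma * sqrt(T)) = 0.43985238
d2 = d1 - sigma * sqrt(T) = -0.20926241
exp(-rT) = 1.00000000; exp(-qT) = 1.00000000
P = K * exp(-rT) * N(-d2) - S_0 * exp(-qT) * N(-d1)
N(-d1) = 0.33002201; N(-d2) = 0.58287830
P = 46.8400 * 1.00000000 * 0.58287830 - 50.4800 * 1.00000000 * 0.33002201 = 10.6425

Answer: Price = 10.6425


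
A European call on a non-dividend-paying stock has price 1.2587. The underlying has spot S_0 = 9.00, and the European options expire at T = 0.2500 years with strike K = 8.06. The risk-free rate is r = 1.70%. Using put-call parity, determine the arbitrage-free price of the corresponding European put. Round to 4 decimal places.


Put-call parity: C - P = S_0 * exp(-qT) - K * exp(-rT).
S_0 * exp(-qT) = 9.0000 * 1.00000000 = 9.00000000
K * exp(-rT) = 8.0600 * 0.99575902 = 8.02581769
P = C - S*exp(-qT) + K*exp(-rT)
P = 1.2587 - 9.00000000 + 8.02581769 = 0.2845

Answer: Put price = 0.2845


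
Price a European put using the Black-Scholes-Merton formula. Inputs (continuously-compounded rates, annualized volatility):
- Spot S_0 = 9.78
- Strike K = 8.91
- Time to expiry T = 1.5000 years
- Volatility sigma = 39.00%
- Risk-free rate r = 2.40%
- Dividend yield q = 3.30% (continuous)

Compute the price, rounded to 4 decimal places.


Answer: Price = 1.3563

Derivation:
d1 = (ln(S/K) + (r - q + 0.5*sigma^2) * T) / (sigma * sqrt(T)) = 0.40561089
d2 = d1 - sigma * sqrt(T) = -0.07203961
exp(-rT) = 0.96464029; exp(-qT) = 0.95170516
P = K * exp(-rT) * N(-d2) - S_0 * exp(-qT) * N(-d1)
N(-d1) = 0.34251426; N(-d2) = 0.52871481
P = 8.9100 * 0.96464029 * 0.52871481 - 9.7800 * 0.95170516 * 0.34251426 = 1.3563


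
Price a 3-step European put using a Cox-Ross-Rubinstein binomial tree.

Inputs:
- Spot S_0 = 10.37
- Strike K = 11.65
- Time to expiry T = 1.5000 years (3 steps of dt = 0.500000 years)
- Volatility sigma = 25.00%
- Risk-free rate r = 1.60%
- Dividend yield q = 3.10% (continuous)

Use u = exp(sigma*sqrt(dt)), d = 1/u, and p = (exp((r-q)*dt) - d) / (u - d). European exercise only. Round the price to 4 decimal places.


dt = T/N = 0.500000
u = exp(sigma*sqrt(dt)) = 1.193365; d = 1/u = 0.837967
p = (exp((r-q)*dt) - d) / (u - d) = 0.434896
Discount per step: exp(-r*dt) = 0.992032
Stock lattice S(k, i) with i counting down-moves:
  k=0: S(0,0) = 10.3700
  k=1: S(1,0) = 12.3752; S(1,1) = 8.6897
  k=2: S(2,0) = 14.7681; S(2,1) = 10.3700; S(2,2) = 7.2817
  k=3: S(3,0) = 17.6237; S(3,1) = 12.3752; S(3,2) = 8.6897; S(3,3) = 6.1018
Terminal payoffs V(N, i) = max(K - S_T, 0):
  V(3,0) = 0.000000; V(3,1) = 0.000000; V(3,2) = 2.960283; V(3,3) = 5.548181
Backward induction: V(k, i) = exp(-r*dt) * [p * V(k+1, i) + (1-p) * V(k+1, i+1)].
  V(2,0) = exp(-r*dt) * [p*0.000000 + (1-p)*0.000000] = 0.000000
  V(2,1) = exp(-r*dt) * [p*0.000000 + (1-p)*2.960283] = 1.659537
  V(2,2) = exp(-r*dt) * [p*2.960283 + (1-p)*5.548181] = 4.387473
  V(1,0) = exp(-r*dt) * [p*0.000000 + (1-p)*1.659537] = 0.930338
  V(1,1) = exp(-r*dt) * [p*1.659537 + (1-p)*4.387473] = 3.175597
  V(0,0) = exp(-r*dt) * [p*0.930338 + (1-p)*3.175597] = 2.181619

Answer: Price = V(0,0) = 2.1816


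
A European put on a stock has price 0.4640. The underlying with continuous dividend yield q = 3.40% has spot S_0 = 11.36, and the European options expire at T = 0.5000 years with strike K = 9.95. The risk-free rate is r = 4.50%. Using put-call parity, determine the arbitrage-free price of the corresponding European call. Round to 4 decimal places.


Put-call parity: C - P = S_0 * exp(-qT) - K * exp(-rT).
S_0 * exp(-qT) = 11.3600 * 0.98314368 = 11.16851226
K * exp(-rT) = 9.9500 * 0.97775124 = 9.72862481
C = P + S*exp(-qT) - K*exp(-rT)
C = 0.4640 + 11.16851226 - 9.72862481 = 1.9039

Answer: Call price = 1.9039


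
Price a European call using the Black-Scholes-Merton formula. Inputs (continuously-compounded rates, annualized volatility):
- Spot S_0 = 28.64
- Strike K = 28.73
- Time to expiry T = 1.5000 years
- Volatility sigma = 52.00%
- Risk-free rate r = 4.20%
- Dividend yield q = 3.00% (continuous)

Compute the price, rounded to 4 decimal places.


Answer: Price = 6.9940

Derivation:
d1 = (ln(S/K) + (r - q + 0.5*sigma^2) * T) / (sigma * sqrt(T)) = 0.34177050
d2 = d1 - sigma * sqrt(T) = -0.29509683
exp(-rT) = 0.93894347; exp(-qT) = 0.95599748
C = S_0 * exp(-qT) * N(d1) - K * exp(-rT) * N(d2)
N(d1) = 0.63373820; N(d2) = 0.38395996
C = 28.6400 * 0.95599748 * 0.63373820 - 28.7300 * 0.93894347 * 0.38395996 = 6.9940


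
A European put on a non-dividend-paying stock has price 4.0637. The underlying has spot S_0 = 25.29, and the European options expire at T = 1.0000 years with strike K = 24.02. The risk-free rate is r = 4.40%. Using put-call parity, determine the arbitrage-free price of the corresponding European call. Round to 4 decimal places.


Put-call parity: C - P = S_0 * exp(-qT) - K * exp(-rT).
S_0 * exp(-qT) = 25.2900 * 1.00000000 = 25.29000000
K * exp(-rT) = 24.0200 * 0.95695396 = 22.98603406
C = P + S*exp(-qT) - K*exp(-rT)
C = 4.0637 + 25.29000000 - 22.98603406 = 6.3677

Answer: Call price = 6.3677


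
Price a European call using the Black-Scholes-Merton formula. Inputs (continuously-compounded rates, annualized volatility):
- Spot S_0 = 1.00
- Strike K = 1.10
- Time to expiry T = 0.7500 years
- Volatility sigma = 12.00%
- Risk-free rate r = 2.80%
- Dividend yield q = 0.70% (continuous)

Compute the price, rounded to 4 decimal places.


Answer: Price = 0.0137

Derivation:
d1 = (ln(S/K) + (r - q + 0.5*sigma^2) * T) / (sigma * sqrt(T)) = -0.71360666
d2 = d1 - sigma * sqrt(T) = -0.81752971
exp(-rT) = 0.97921896; exp(-qT) = 0.99476376
C = S_0 * exp(-qT) * N(d1) - K * exp(-rT) * N(d2)
N(d1) = 0.23773522; N(d2) = 0.20681289
C = 1.0000 * 0.99476376 * 0.23773522 - 1.1000 * 0.97921896 * 0.20681289 = 0.0137


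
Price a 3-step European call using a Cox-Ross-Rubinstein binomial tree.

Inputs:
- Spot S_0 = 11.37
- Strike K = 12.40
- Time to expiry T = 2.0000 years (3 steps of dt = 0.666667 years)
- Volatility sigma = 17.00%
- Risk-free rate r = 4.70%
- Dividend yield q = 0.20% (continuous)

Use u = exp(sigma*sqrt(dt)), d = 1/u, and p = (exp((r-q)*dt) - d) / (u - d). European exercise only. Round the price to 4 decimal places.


Answer: Price = V(0,0) = 1.0911

Derivation:
dt = T/N = 0.666667
u = exp(sigma*sqrt(dt)) = 1.148899; d = 1/u = 0.870398
p = (exp((r-q)*dt) - d) / (u - d) = 0.574706
Discount per step: exp(-r*dt) = 0.969152
Stock lattice S(k, i) with i counting down-moves:
  k=0: S(0,0) = 11.3700
  k=1: S(1,0) = 13.0630; S(1,1) = 9.8964
  k=2: S(2,0) = 15.0081; S(2,1) = 11.3700; S(2,2) = 8.6138
  k=3: S(3,0) = 17.2427; S(3,1) = 13.0630; S(3,2) = 9.8964; S(3,3) = 7.4975
Terminal payoffs V(N, i) = max(S_T - K, 0):
  V(3,0) = 4.842747; V(3,1) = 0.662986; V(3,2) = 0.000000; V(3,3) = 0.000000
Backward induction: V(k, i) = exp(-r*dt) * [p * V(k+1, i) + (1-p) * V(k+1, i+1)].
  V(2,0) = exp(-r*dt) * [p*4.842747 + (1-p)*0.662986] = 2.970568
  V(2,1) = exp(-r*dt) * [p*0.662986 + (1-p)*0.000000] = 0.369268
  V(2,2) = exp(-r*dt) * [p*0.000000 + (1-p)*0.000000] = 0.000000
  V(1,0) = exp(-r*dt) * [p*2.970568 + (1-p)*0.369268] = 1.806744
  V(1,1) = exp(-r*dt) * [p*0.369268 + (1-p)*0.000000] = 0.205674
  V(0,0) = exp(-r*dt) * [p*1.806744 + (1-p)*0.205674] = 1.091090


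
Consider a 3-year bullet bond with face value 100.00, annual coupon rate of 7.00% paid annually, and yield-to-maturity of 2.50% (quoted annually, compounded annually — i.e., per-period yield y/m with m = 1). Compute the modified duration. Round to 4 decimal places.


Answer: Modified duration = 2.7512

Derivation:
Coupon per period c = face * coupon_rate / m = 7.000000
Periods per year m = 1; per-period yield y/m = 0.025000
Number of cashflows N = 3
Cashflows (t years, CF_t, discount factor 1/(1+y/m)^(m*t), PV):
  t = 1.0000: CF_t = 7.000000, DF = 0.975610, PV = 6.829268
  t = 2.0000: CF_t = 7.000000, DF = 0.951814, PV = 6.662701
  t = 3.0000: CF_t = 107.000000, DF = 0.928599, PV = 99.360137
Price P = sum_t PV_t = 112.852106
First compute Macaulay numerator sum_t t * PV_t:
  t * PV_t at t = 1.0000: 6.829268
  t * PV_t at t = 2.0000: 13.325402
  t * PV_t at t = 3.0000: 298.080411
Macaulay duration D = 318.235081 / 112.852106 = 2.819930
Modified duration = D / (1 + y/m) = 2.819930 / (1 + 0.025000) = 2.751152


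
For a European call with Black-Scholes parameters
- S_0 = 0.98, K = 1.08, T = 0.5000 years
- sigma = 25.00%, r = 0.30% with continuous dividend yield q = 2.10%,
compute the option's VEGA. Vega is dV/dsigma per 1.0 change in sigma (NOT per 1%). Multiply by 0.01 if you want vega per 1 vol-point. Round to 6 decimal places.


d1 = -0.5121645039; d2 = -0.6889411992
phi(d1) = 0.3499045861; exp(-qT) = 0.9895549326; exp(-rT) = 0.9985011244
Vega = S * exp(-qT) * phi(d1) * sqrt(T) = 0.9800 * 0.9895549326 * 0.3499045861 * 0.7071067812 = 0.239939

Answer: Vega = 0.239939


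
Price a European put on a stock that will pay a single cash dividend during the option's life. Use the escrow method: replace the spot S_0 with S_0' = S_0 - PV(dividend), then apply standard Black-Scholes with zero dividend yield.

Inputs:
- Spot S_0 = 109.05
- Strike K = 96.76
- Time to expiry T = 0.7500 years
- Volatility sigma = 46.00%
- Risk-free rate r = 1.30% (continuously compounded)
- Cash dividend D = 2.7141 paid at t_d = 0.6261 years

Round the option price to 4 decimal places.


PV(D) = D * exp(-r * t_d) = 2.7141 * 0.99189373 = 2.69209878
S_0' = S_0 - PV(D) = 109.0500 - 2.69209878 = 106.35790122
d1 = (ln(S_0'/K) + (r + sigma^2/2)*T) / (sigma*sqrt(T)) = 0.46106728
d2 = d1 - sigma*sqrt(T) = 0.06269559
exp(-rT) = 0.99029738
N(-d1) = 0.32237517; N(-d2) = 0.47500445
P = K * exp(-rT) * N(-d2) - S_0' * N(-d1) = 96.7600 * 0.99029738 * 0.47500445 - 106.35790122 * 0.32237517 = 11.2283

Answer: Price = 11.2283


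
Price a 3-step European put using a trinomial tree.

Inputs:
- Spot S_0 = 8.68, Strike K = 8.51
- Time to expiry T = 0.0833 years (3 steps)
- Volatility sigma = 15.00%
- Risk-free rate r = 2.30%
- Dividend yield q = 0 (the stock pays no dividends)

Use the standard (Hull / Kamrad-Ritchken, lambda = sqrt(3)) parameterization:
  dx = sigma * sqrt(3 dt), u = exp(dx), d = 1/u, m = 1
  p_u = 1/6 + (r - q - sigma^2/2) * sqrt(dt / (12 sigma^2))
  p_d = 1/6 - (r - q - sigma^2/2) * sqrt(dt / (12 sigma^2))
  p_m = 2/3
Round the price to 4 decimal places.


dt = T/N = 0.027767; dx = sigma*sqrt(3*dt) = 0.043293
u = exp(dx) = 1.044243; d = 1/u = 0.957631
p_u = 0.170435, p_m = 0.666667, p_d = 0.162899
Discount per step: exp(-r*dt) = 0.999362
Stock lattice S(k, j) with j the centered position index:
  k=0: S(0,+0) = 8.6800
  k=1: S(1,-1) = 8.3122; S(1,+0) = 8.6800; S(1,+1) = 9.0640
  k=2: S(2,-2) = 7.9601; S(2,-1) = 8.3122; S(2,+0) = 8.6800; S(2,+1) = 9.0640; S(2,+2) = 9.4651
  k=3: S(3,-3) = 7.6228; S(3,-2) = 7.9601; S(3,-1) = 8.3122; S(3,+0) = 8.6800; S(3,+1) = 9.0640; S(3,+2) = 9.4651; S(3,+3) = 9.8838
Terminal payoffs V(N, j) = max(K - S_T, 0):
  V(3,-3) = 0.887200; V(3,-2) = 0.549942; V(3,-1) = 0.197762; V(3,+0) = 0.000000; V(3,+1) = 0.000000; V(3,+2) = 0.000000; V(3,+3) = 0.000000
Backward induction: V(k, j) = exp(-r*dt) * [p_u * V(k+1, j+1) + p_m * V(k+1, j) + p_d * V(k+1, j-1)]
  V(2,-2) = exp(-r*dt) * [p_u*0.197762 + p_m*0.549942 + p_d*0.887200] = 0.544509
  V(2,-1) = exp(-r*dt) * [p_u*0.000000 + p_m*0.197762 + p_d*0.549942] = 0.221285
  V(2,+0) = exp(-r*dt) * [p_u*0.000000 + p_m*0.000000 + p_d*0.197762] = 0.032195
  V(2,+1) = exp(-r*dt) * [p_u*0.000000 + p_m*0.000000 + p_d*0.000000] = 0.000000
  V(2,+2) = exp(-r*dt) * [p_u*0.000000 + p_m*0.000000 + p_d*0.000000] = 0.000000
  V(1,-1) = exp(-r*dt) * [p_u*0.032195 + p_m*0.221285 + p_d*0.544509] = 0.241556
  V(1,+0) = exp(-r*dt) * [p_u*0.000000 + p_m*0.032195 + p_d*0.221285] = 0.057473
  V(1,+1) = exp(-r*dt) * [p_u*0.000000 + p_m*0.000000 + p_d*0.032195] = 0.005241
  V(0,+0) = exp(-r*dt) * [p_u*0.005241 + p_m*0.057473 + p_d*0.241556] = 0.078508

Answer: Price = V(0,0) = 0.0785


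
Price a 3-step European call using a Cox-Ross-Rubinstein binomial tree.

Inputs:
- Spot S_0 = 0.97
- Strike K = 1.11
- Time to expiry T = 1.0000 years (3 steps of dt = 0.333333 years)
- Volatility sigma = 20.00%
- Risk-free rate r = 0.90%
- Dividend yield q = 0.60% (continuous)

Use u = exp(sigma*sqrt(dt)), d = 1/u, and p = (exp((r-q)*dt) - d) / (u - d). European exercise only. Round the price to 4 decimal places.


Answer: Price = V(0,0) = 0.0279

Derivation:
dt = T/N = 0.333333
u = exp(sigma*sqrt(dt)) = 1.122401; d = 1/u = 0.890947
p = (exp((r-q)*dt) - d) / (u - d) = 0.475487
Discount per step: exp(-r*dt) = 0.997004
Stock lattice S(k, i) with i counting down-moves:
  k=0: S(0,0) = 0.9700
  k=1: S(1,0) = 1.0887; S(1,1) = 0.8642
  k=2: S(2,0) = 1.2220; S(2,1) = 0.9700; S(2,2) = 0.7700
  k=3: S(3,0) = 1.3716; S(3,1) = 1.0887; S(3,2) = 0.8642; S(3,3) = 0.6860
Terminal payoffs V(N, i) = max(S_T - K, 0):
  V(3,0) = 0.261563; V(3,1) = 0.000000; V(3,2) = 0.000000; V(3,3) = 0.000000
Backward induction: V(k, i) = exp(-r*dt) * [p * V(k+1, i) + (1-p) * V(k+1, i+1)].
  V(2,0) = exp(-r*dt) * [p*0.261563 + (1-p)*0.000000] = 0.123997
  V(2,1) = exp(-r*dt) * [p*0.000000 + (1-p)*0.000000] = 0.000000
  V(2,2) = exp(-r*dt) * [p*0.000000 + (1-p)*0.000000] = 0.000000
  V(1,0) = exp(-r*dt) * [p*0.123997 + (1-p)*0.000000] = 0.058783
  V(1,1) = exp(-r*dt) * [p*0.000000 + (1-p)*0.000000] = 0.000000
  V(0,0) = exp(-r*dt) * [p*0.058783 + (1-p)*0.000000] = 0.027867


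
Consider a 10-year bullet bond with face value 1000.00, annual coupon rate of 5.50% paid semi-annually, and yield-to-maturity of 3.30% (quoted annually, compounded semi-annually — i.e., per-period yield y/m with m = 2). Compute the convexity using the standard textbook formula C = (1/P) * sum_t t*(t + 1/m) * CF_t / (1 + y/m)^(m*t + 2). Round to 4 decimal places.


Coupon per period c = face * coupon_rate / m = 27.500000
Periods per year m = 2; per-period yield y/m = 0.016500
Number of cashflows N = 20
Cashflows (t years, CF_t, discount factor 1/(1+y/m)^(m*t), PV):
  t = 0.5000: CF_t = 27.500000, DF = 0.983768, PV = 27.053615
  t = 1.0000: CF_t = 27.500000, DF = 0.967799, PV = 26.614476
  t = 1.5000: CF_t = 27.500000, DF = 0.952090, PV = 26.182466
  t = 2.0000: CF_t = 27.500000, DF = 0.936635, PV = 25.757468
  t = 2.5000: CF_t = 27.500000, DF = 0.921432, PV = 25.339368
  t = 3.0000: CF_t = 27.500000, DF = 0.906475, PV = 24.928055
  t = 3.5000: CF_t = 27.500000, DF = 0.891761, PV = 24.523419
  t = 4.0000: CF_t = 27.500000, DF = 0.877285, PV = 24.125350
  t = 4.5000: CF_t = 27.500000, DF = 0.863045, PV = 23.733744
  t = 5.0000: CF_t = 27.500000, DF = 0.849036, PV = 23.348493
  t = 5.5000: CF_t = 27.500000, DF = 0.835254, PV = 22.969497
  t = 6.0000: CF_t = 27.500000, DF = 0.821696, PV = 22.596652
  t = 6.5000: CF_t = 27.500000, DF = 0.808359, PV = 22.229859
  t = 7.0000: CF_t = 27.500000, DF = 0.795237, PV = 21.869021
  t = 7.5000: CF_t = 27.500000, DF = 0.782329, PV = 21.514039
  t = 8.0000: CF_t = 27.500000, DF = 0.769630, PV = 21.164819
  t = 8.5000: CF_t = 27.500000, DF = 0.757137, PV = 20.821268
  t = 9.0000: CF_t = 27.500000, DF = 0.744847, PV = 20.483294
  t = 9.5000: CF_t = 27.500000, DF = 0.732757, PV = 20.150806
  t = 10.0000: CF_t = 1027.500000, DF = 0.720862, PV = 740.686060
Price P = sum_t PV_t = 1186.091770
Convexity numerator sum_t t*(t + 1/m) * CF_t / (1+y/m)^(m*t + 2):
  t = 0.5000: term = 13.091233
  t = 1.0000: term = 38.636201
  t = 1.5000: term = 76.018104
  t = 2.0000: term = 124.640276
  t = 2.5000: term = 183.925640
  t = 3.0000: term = 253.316179
  t = 3.5000: term = 332.272411
  t = 4.0000: term = 420.272883
  t = 4.5000: term = 516.813678
  t = 5.0000: term = 621.407931
  t = 5.5000: term = 733.585359
  t = 6.0000: term = 852.891800
  t = 6.5000: term = 978.888769
  t = 7.0000: term = 1111.153017
  t = 7.5000: term = 1249.276106
  t = 8.0000: term = 1392.863998
  t = 8.5000: term = 1541.536643
  t = 9.0000: term = 1694.927590
  t = 9.5000: term = 1852.683598
  t = 10.0000: term = 75267.710216
Convexity = (1/P) * sum = 89255.911632 / 1186.091770 = 75.252113

Answer: Convexity = 75.2521


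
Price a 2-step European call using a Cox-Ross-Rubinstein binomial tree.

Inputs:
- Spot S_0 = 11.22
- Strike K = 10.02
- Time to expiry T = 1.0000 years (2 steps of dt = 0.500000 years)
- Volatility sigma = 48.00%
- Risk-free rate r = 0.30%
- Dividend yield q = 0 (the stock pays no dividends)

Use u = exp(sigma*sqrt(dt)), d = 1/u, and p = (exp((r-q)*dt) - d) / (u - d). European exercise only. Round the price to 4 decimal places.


Answer: Price = V(0,0) = 2.6914

Derivation:
dt = T/N = 0.500000
u = exp(sigma*sqrt(dt)) = 1.404121; d = 1/u = 0.712189
p = (exp((r-q)*dt) - d) / (u - d) = 0.418122
Discount per step: exp(-r*dt) = 0.998501
Stock lattice S(k, i) with i counting down-moves:
  k=0: S(0,0) = 11.2200
  k=1: S(1,0) = 15.7542; S(1,1) = 7.9908
  k=2: S(2,0) = 22.1208; S(2,1) = 11.2200; S(2,2) = 5.6909
Terminal payoffs V(N, i) = max(S_T - K, 0):
  V(2,0) = 12.100846; V(2,1) = 1.200000; V(2,2) = 0.000000
Backward induction: V(k, i) = exp(-r*dt) * [p * V(k+1, i) + (1-p) * V(k+1, i+1)].
  V(1,0) = exp(-r*dt) * [p*12.100846 + (1-p)*1.200000] = 5.749253
  V(1,1) = exp(-r*dt) * [p*1.200000 + (1-p)*0.000000] = 0.500994
  V(0,0) = exp(-r*dt) * [p*5.749253 + (1-p)*0.500994] = 2.691366


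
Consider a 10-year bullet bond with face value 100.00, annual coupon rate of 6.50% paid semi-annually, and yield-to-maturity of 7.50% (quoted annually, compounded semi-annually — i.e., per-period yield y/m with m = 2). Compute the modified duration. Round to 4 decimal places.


Coupon per period c = face * coupon_rate / m = 3.250000
Periods per year m = 2; per-period yield y/m = 0.037500
Number of cashflows N = 20
Cashflows (t years, CF_t, discount factor 1/(1+y/m)^(m*t), PV):
  t = 0.5000: CF_t = 3.250000, DF = 0.963855, PV = 3.132530
  t = 1.0000: CF_t = 3.250000, DF = 0.929017, PV = 3.019306
  t = 1.5000: CF_t = 3.250000, DF = 0.895438, PV = 2.910175
  t = 2.0000: CF_t = 3.250000, DF = 0.863073, PV = 2.804988
  t = 2.5000: CF_t = 3.250000, DF = 0.831878, PV = 2.703602
  t = 3.0000: CF_t = 3.250000, DF = 0.801810, PV = 2.605882
  t = 3.5000: CF_t = 3.250000, DF = 0.772829, PV = 2.511693
  t = 4.0000: CF_t = 3.250000, DF = 0.744895, PV = 2.420909
  t = 4.5000: CF_t = 3.250000, DF = 0.717971, PV = 2.333407
  t = 5.0000: CF_t = 3.250000, DF = 0.692020, PV = 2.249067
  t = 5.5000: CF_t = 3.250000, DF = 0.667008, PV = 2.167775
  t = 6.0000: CF_t = 3.250000, DF = 0.642899, PV = 2.089422
  t = 6.5000: CF_t = 3.250000, DF = 0.619662, PV = 2.013900
  t = 7.0000: CF_t = 3.250000, DF = 0.597264, PV = 1.941109
  t = 7.5000: CF_t = 3.250000, DF = 0.575676, PV = 1.870948
  t = 8.0000: CF_t = 3.250000, DF = 0.554869, PV = 1.803324
  t = 8.5000: CF_t = 3.250000, DF = 0.534813, PV = 1.738143
  t = 9.0000: CF_t = 3.250000, DF = 0.515483, PV = 1.675319
  t = 9.5000: CF_t = 3.250000, DF = 0.496851, PV = 1.614765
  t = 10.0000: CF_t = 103.250000, DF = 0.478892, PV = 49.445634
Price P = sum_t PV_t = 93.051898
First compute Macaulay numerator sum_t t * PV_t:
  t * PV_t at t = 0.5000: 1.566265
  t * PV_t at t = 1.0000: 3.019306
  t * PV_t at t = 1.5000: 4.365262
  t * PV_t at t = 2.0000: 5.609975
  t * PV_t at t = 2.5000: 6.759006
  t * PV_t at t = 3.0000: 7.817646
  t * PV_t at t = 3.5000: 8.790927
  t * PV_t at t = 4.0000: 9.683637
  t * PV_t at t = 4.5000: 10.500329
  t * PV_t at t = 5.0000: 11.245333
  t * PV_t at t = 5.5000: 11.922762
  t * PV_t at t = 6.0000: 12.536530
  t * PV_t at t = 6.5000: 13.090353
  t * PV_t at t = 7.0000: 13.587762
  t * PV_t at t = 7.5000: 14.032112
  t * PV_t at t = 8.0000: 14.426589
  t * PV_t at t = 8.5000: 14.774218
  t * PV_t at t = 9.0000: 15.077869
  t * PV_t at t = 9.5000: 15.340269
  t * PV_t at t = 10.0000: 494.456343
Macaulay duration D = 688.602493 / 93.051898 = 7.400198
Modified duration = D / (1 + y/m) = 7.400198 / (1 + 0.037500) = 7.132721

Answer: Modified duration = 7.1327


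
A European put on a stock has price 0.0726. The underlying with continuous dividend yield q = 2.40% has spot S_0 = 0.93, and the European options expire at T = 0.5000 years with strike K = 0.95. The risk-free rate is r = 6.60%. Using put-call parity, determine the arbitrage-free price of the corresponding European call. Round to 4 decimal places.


Put-call parity: C - P = S_0 * exp(-qT) - K * exp(-rT).
S_0 * exp(-qT) = 0.9300 * 0.98807171 = 0.91890669
K * exp(-rT) = 0.9500 * 0.96753856 = 0.91916163
C = P + S*exp(-qT) - K*exp(-rT)
C = 0.0726 + 0.91890669 - 0.91916163 = 0.0723

Answer: Call price = 0.0723


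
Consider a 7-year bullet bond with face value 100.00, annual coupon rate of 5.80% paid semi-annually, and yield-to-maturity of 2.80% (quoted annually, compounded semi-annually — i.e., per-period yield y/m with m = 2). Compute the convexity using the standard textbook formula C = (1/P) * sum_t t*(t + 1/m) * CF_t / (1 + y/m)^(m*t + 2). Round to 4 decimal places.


Coupon per period c = face * coupon_rate / m = 2.900000
Periods per year m = 2; per-period yield y/m = 0.014000
Number of cashflows N = 14
Cashflows (t years, CF_t, discount factor 1/(1+y/m)^(m*t), PV):
  t = 0.5000: CF_t = 2.900000, DF = 0.986193, PV = 2.859961
  t = 1.0000: CF_t = 2.900000, DF = 0.972577, PV = 2.820474
  t = 1.5000: CF_t = 2.900000, DF = 0.959149, PV = 2.781532
  t = 2.0000: CF_t = 2.900000, DF = 0.945906, PV = 2.743129
  t = 2.5000: CF_t = 2.900000, DF = 0.932847, PV = 2.705255
  t = 3.0000: CF_t = 2.900000, DF = 0.919967, PV = 2.667904
  t = 3.5000: CF_t = 2.900000, DF = 0.907265, PV = 2.631069
  t = 4.0000: CF_t = 2.900000, DF = 0.894739, PV = 2.594743
  t = 4.5000: CF_t = 2.900000, DF = 0.882386, PV = 2.558918
  t = 5.0000: CF_t = 2.900000, DF = 0.870203, PV = 2.523588
  t = 5.5000: CF_t = 2.900000, DF = 0.858188, PV = 2.488746
  t = 6.0000: CF_t = 2.900000, DF = 0.846339, PV = 2.454384
  t = 6.5000: CF_t = 2.900000, DF = 0.834654, PV = 2.420497
  t = 7.0000: CF_t = 102.900000, DF = 0.823130, PV = 84.700116
Price P = sum_t PV_t = 118.950317
Convexity numerator sum_t t*(t + 1/m) * CF_t / (1+y/m)^(m*t + 2):
  t = 0.5000: term = 1.390766
  t = 1.0000: term = 4.114693
  t = 1.5000: term = 8.115765
  t = 2.0000: term = 13.339522
  t = 2.5000: term = 19.733021
  t = 3.0000: term = 27.244802
  t = 3.5000: term = 35.824855
  t = 4.0000: term = 45.424583
  t = 4.5000: term = 55.996774
  t = 5.0000: term = 67.495564
  t = 5.5000: term = 79.876407
  t = 6.0000: term = 93.096046
  t = 6.5000: term = 107.112479
  t = 7.0000: term = 4324.813641
Convexity = (1/P) * sum = 4883.578920 / 118.950317 = 41.055619

Answer: Convexity = 41.0556


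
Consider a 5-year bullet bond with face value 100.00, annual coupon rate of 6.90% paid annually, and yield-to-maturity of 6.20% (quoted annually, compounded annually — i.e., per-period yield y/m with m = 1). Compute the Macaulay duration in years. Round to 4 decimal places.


Answer: Macaulay duration = 4.4046 years

Derivation:
Coupon per period c = face * coupon_rate / m = 6.900000
Periods per year m = 1; per-period yield y/m = 0.062000
Number of cashflows N = 5
Cashflows (t years, CF_t, discount factor 1/(1+y/m)^(m*t), PV):
  t = 1.0000: CF_t = 6.900000, DF = 0.941620, PV = 6.497175
  t = 2.0000: CF_t = 6.900000, DF = 0.886647, PV = 6.117867
  t = 3.0000: CF_t = 6.900000, DF = 0.834885, PV = 5.760704
  t = 4.0000: CF_t = 6.900000, DF = 0.786144, PV = 5.424391
  t = 5.0000: CF_t = 106.900000, DF = 0.740248, PV = 79.132543
Price P = sum_t PV_t = 102.932681
Macaulay numerator sum_t t * PV_t:
  t * PV_t at t = 1.0000: 6.497175
  t * PV_t at t = 2.0000: 12.235735
  t * PV_t at t = 3.0000: 17.282111
  t * PV_t at t = 4.0000: 21.697566
  t * PV_t at t = 5.0000: 395.662714
Macaulay duration D = (sum_t t * PV_t) / P = 453.375301 / 102.932681 = 4.404581


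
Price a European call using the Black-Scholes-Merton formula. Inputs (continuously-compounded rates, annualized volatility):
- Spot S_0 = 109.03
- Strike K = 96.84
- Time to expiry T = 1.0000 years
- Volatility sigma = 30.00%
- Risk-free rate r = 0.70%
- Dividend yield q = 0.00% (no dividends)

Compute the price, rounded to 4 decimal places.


d1 = (ln(S/K) + (r - q + 0.5*sigma^2) * T) / (sigma * sqrt(T)) = 0.56854314
d2 = d1 - sigma * sqrt(T) = 0.26854314
exp(-rT) = 0.99302444; exp(-qT) = 1.00000000
C = S_0 * exp(-qT) * N(d1) - K * exp(-rT) * N(d2)
N(d1) = 0.71516689; N(d2) = 0.60585936
C = 109.0300 * 1.00000000 * 0.71516689 - 96.8400 * 0.99302444 * 0.60585936 = 19.7125

Answer: Price = 19.7125


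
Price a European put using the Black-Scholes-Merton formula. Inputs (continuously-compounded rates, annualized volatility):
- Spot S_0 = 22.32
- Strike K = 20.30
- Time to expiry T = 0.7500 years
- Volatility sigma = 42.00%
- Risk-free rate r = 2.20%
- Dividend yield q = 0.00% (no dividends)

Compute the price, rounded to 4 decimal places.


d1 = (ln(S/K) + (r - q + 0.5*sigma^2) * T) / (sigma * sqrt(T)) = 0.48803212
d2 = d1 - sigma * sqrt(T) = 0.12430146
exp(-rT) = 0.98363538; exp(-qT) = 1.00000000
P = K * exp(-rT) * N(-d2) - S_0 * exp(-qT) * N(-d1)
N(-d1) = 0.31276354; N(-d2) = 0.45053830
P = 20.3000 * 0.98363538 * 0.45053830 - 22.3200 * 1.00000000 * 0.31276354 = 2.0154

Answer: Price = 2.0154


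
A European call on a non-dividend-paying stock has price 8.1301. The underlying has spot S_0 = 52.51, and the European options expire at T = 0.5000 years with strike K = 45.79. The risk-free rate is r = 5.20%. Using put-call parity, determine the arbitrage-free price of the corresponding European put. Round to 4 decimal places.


Answer: Put price = 0.2349

Derivation:
Put-call parity: C - P = S_0 * exp(-qT) - K * exp(-rT).
S_0 * exp(-qT) = 52.5100 * 1.00000000 = 52.51000000
K * exp(-rT) = 45.7900 * 0.97433509 = 44.61480375
P = C - S*exp(-qT) + K*exp(-rT)
P = 8.1301 - 52.51000000 + 44.61480375 = 0.2349


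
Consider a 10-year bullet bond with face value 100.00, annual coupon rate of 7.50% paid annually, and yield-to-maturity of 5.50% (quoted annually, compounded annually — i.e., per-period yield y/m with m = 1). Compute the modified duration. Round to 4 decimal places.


Answer: Modified duration = 7.1785

Derivation:
Coupon per period c = face * coupon_rate / m = 7.500000
Periods per year m = 1; per-period yield y/m = 0.055000
Number of cashflows N = 10
Cashflows (t years, CF_t, discount factor 1/(1+y/m)^(m*t), PV):
  t = 1.0000: CF_t = 7.500000, DF = 0.947867, PV = 7.109005
  t = 2.0000: CF_t = 7.500000, DF = 0.898452, PV = 6.738393
  t = 3.0000: CF_t = 7.500000, DF = 0.851614, PV = 6.387102
  t = 4.0000: CF_t = 7.500000, DF = 0.807217, PV = 6.054126
  t = 5.0000: CF_t = 7.500000, DF = 0.765134, PV = 5.738508
  t = 6.0000: CF_t = 7.500000, DF = 0.725246, PV = 5.439344
  t = 7.0000: CF_t = 7.500000, DF = 0.687437, PV = 5.155776
  t = 8.0000: CF_t = 7.500000, DF = 0.651599, PV = 4.886992
  t = 9.0000: CF_t = 7.500000, DF = 0.617629, PV = 4.632219
  t = 10.0000: CF_t = 107.500000, DF = 0.585431, PV = 62.933787
Price P = sum_t PV_t = 115.075252
First compute Macaulay numerator sum_t t * PV_t:
  t * PV_t at t = 1.0000: 7.109005
  t * PV_t at t = 2.0000: 13.476786
  t * PV_t at t = 3.0000: 19.161307
  t * PV_t at t = 4.0000: 24.216502
  t * PV_t at t = 5.0000: 28.692538
  t * PV_t at t = 6.0000: 32.636062
  t * PV_t at t = 7.0000: 36.090432
  t * PV_t at t = 8.0000: 39.095932
  t * PV_t at t = 9.0000: 41.689975
  t * PV_t at t = 10.0000: 629.337873
Macaulay duration D = 871.506414 / 115.075252 = 7.573361
Modified duration = D / (1 + y/m) = 7.573361 / (1 + 0.055000) = 7.178541


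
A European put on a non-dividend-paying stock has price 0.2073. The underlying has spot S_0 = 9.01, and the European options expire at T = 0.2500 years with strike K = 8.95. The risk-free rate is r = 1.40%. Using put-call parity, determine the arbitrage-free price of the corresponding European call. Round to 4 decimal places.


Put-call parity: C - P = S_0 * exp(-qT) - K * exp(-rT).
S_0 * exp(-qT) = 9.0100 * 1.00000000 = 9.01000000
K * exp(-rT) = 8.9500 * 0.99650612 = 8.91872975
C = P + S*exp(-qT) - K*exp(-rT)
C = 0.2073 + 9.01000000 - 8.91872975 = 0.2986

Answer: Call price = 0.2986


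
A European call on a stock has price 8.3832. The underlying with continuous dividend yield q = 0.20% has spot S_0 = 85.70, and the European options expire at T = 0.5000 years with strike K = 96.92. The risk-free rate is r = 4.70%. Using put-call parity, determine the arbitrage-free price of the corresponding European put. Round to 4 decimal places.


Put-call parity: C - P = S_0 * exp(-qT) - K * exp(-rT).
S_0 * exp(-qT) = 85.7000 * 0.99900050 = 85.61434284
K * exp(-rT) = 96.9200 * 0.97677397 = 94.66893362
P = C - S*exp(-qT) + K*exp(-rT)
P = 8.3832 - 85.61434284 + 94.66893362 = 17.4378

Answer: Put price = 17.4378


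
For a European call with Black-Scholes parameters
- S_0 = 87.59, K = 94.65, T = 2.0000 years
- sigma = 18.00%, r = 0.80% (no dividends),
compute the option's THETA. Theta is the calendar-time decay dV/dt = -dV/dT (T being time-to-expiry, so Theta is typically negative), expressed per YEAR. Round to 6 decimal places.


Answer: Theta = -2.474626

Derivation:
d1 = -0.1143903983; d2 = -0.3689488395
phi(d1) = 0.3963406878; exp(-qT) = 1.0000000000; exp(-rT) = 0.9841273201
Theta = -S*exp(-qT)*phi(d1)*sigma/(2*sqrt(T)) - r*K*exp(-rT)*N(d2) + q*S*exp(-qT)*N(d1)
N(d1) = 0.4544641625; N(d2) = 0.3560829294; sqrt(T) = 1.4142135624
Term 1 = -87.5900 * 1.0000000000 * 0.3963406878 * 0.1800 / (2 * 1.4142135624) = -2.2092796725
Term 2 = -0.0080 * 94.6500 * 0.9841273201 * 0.3560829294 = -0.2653463070
Term 3 = 0 (no dividend yield, q = 0)
Theta = -2.2092796725 + (-0.2653463070) + (0.0000000000) = -2.474626


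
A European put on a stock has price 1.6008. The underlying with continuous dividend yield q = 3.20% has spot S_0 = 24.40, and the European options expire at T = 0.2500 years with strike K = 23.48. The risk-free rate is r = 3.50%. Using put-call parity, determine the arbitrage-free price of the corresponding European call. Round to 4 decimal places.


Put-call parity: C - P = S_0 * exp(-qT) - K * exp(-rT).
S_0 * exp(-qT) = 24.4000 * 0.99203191 = 24.20557872
K * exp(-rT) = 23.4800 * 0.99128817 = 23.27544623
C = P + S*exp(-qT) - K*exp(-rT)
C = 1.6008 + 24.20557872 - 23.27544623 = 2.5309

Answer: Call price = 2.5309


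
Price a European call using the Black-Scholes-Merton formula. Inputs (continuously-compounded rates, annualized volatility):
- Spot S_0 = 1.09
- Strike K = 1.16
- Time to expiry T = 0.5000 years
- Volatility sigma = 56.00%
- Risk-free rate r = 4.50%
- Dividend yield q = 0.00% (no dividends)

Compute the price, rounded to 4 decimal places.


Answer: Price = 0.1533

Derivation:
d1 = (ln(S/K) + (r - q + 0.5*sigma^2) * T) / (sigma * sqrt(T)) = 0.09762541
d2 = d1 - sigma * sqrt(T) = -0.29835438
exp(-rT) = 0.97775124; exp(-qT) = 1.00000000
C = S_0 * exp(-qT) * N(d1) - K * exp(-rT) * N(d2)
N(d1) = 0.53888513; N(d2) = 0.38271635
C = 1.0900 * 1.00000000 * 0.53888513 - 1.1600 * 0.97775124 * 0.38271635 = 0.1533


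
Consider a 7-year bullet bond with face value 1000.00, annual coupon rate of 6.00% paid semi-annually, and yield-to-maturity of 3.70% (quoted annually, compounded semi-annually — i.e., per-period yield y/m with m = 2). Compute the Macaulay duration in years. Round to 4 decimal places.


Answer: Macaulay duration = 5.9064 years

Derivation:
Coupon per period c = face * coupon_rate / m = 30.000000
Periods per year m = 2; per-period yield y/m = 0.018500
Number of cashflows N = 14
Cashflows (t years, CF_t, discount factor 1/(1+y/m)^(m*t), PV):
  t = 0.5000: CF_t = 30.000000, DF = 0.981836, PV = 29.455081
  t = 1.0000: CF_t = 30.000000, DF = 0.964002, PV = 28.920060
  t = 1.5000: CF_t = 30.000000, DF = 0.946492, PV = 28.394757
  t = 2.0000: CF_t = 30.000000, DF = 0.929300, PV = 27.878995
  t = 2.5000: CF_t = 30.000000, DF = 0.912420, PV = 27.372602
  t = 3.0000: CF_t = 30.000000, DF = 0.895847, PV = 26.875407
  t = 3.5000: CF_t = 30.000000, DF = 0.879575, PV = 26.387243
  t = 4.0000: CF_t = 30.000000, DF = 0.863598, PV = 25.907946
  t = 4.5000: CF_t = 30.000000, DF = 0.847912, PV = 25.437355
  t = 5.0000: CF_t = 30.000000, DF = 0.832510, PV = 24.975312
  t = 5.5000: CF_t = 30.000000, DF = 0.817389, PV = 24.521661
  t = 6.0000: CF_t = 30.000000, DF = 0.802542, PV = 24.076251
  t = 6.5000: CF_t = 30.000000, DF = 0.787964, PV = 23.638930
  t = 7.0000: CF_t = 1030.000000, DF = 0.773652, PV = 796.861341
Price P = sum_t PV_t = 1140.702943
Macaulay numerator sum_t t * PV_t:
  t * PV_t at t = 0.5000: 14.727541
  t * PV_t at t = 1.0000: 28.920060
  t * PV_t at t = 1.5000: 42.592135
  t * PV_t at t = 2.0000: 55.757991
  t * PV_t at t = 2.5000: 68.431506
  t * PV_t at t = 3.0000: 80.626222
  t * PV_t at t = 3.5000: 92.355352
  t * PV_t at t = 4.0000: 103.631785
  t * PV_t at t = 4.5000: 114.468098
  t * PV_t at t = 5.0000: 124.876560
  t * PV_t at t = 5.5000: 134.869137
  t * PV_t at t = 6.0000: 144.457503
  t * PV_t at t = 6.5000: 153.653047
  t * PV_t at t = 7.0000: 5578.029388
Macaulay duration D = (sum_t t * PV_t) / P = 6737.396325 / 1140.702943 = 5.906355


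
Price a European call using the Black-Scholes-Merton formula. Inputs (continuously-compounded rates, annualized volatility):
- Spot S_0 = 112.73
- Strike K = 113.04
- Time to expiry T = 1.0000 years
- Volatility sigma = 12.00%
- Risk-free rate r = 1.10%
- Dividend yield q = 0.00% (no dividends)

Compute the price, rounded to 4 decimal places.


d1 = (ln(S/K) + (r - q + 0.5*sigma^2) * T) / (sigma * sqrt(T)) = 0.12878201
d2 = d1 - sigma * sqrt(T) = 0.00878201
exp(-rT) = 0.98906028; exp(-qT) = 1.00000000
C = S_0 * exp(-qT) * N(d1) - K * exp(-rT) * N(d2)
N(d1) = 0.55123493; N(d2) = 0.50350347
C = 112.7300 * 1.00000000 * 0.55123493 - 113.0400 * 0.98906028 * 0.50350347 = 5.8473

Answer: Price = 5.8473


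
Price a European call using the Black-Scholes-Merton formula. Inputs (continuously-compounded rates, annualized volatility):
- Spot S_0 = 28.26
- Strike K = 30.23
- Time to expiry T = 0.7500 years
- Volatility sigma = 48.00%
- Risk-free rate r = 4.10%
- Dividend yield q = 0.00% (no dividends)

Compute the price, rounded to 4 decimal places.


Answer: Price = 4.2307

Derivation:
d1 = (ln(S/K) + (r - q + 0.5*sigma^2) * T) / (sigma * sqrt(T)) = 0.11971013
d2 = d1 - sigma * sqrt(T) = -0.29598206
exp(-rT) = 0.96971797; exp(-qT) = 1.00000000
C = S_0 * exp(-qT) * N(d1) - K * exp(-rT) * N(d2)
N(d1) = 0.54764361; N(d2) = 0.38362189
C = 28.2600 * 1.00000000 * 0.54764361 - 30.2300 * 0.96971797 * 0.38362189 = 4.2307


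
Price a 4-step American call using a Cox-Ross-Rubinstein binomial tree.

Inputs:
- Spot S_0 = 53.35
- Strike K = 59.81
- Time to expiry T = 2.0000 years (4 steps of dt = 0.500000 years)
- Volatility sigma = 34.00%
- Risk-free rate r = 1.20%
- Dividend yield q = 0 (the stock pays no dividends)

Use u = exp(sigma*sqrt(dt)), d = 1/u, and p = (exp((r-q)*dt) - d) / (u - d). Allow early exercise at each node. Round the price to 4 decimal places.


Answer: Price = V(0,0) = 8.5143

Derivation:
dt = T/N = 0.500000
u = exp(sigma*sqrt(dt)) = 1.271778; d = 1/u = 0.786300
p = (exp((r-q)*dt) - d) / (u - d) = 0.452580
Discount per step: exp(-r*dt) = 0.994018
Stock lattice S(k, i) with i counting down-moves:
  k=0: S(0,0) = 53.3500
  k=1: S(1,0) = 67.8494; S(1,1) = 41.9491
  k=2: S(2,0) = 86.2894; S(2,1) = 53.3500; S(2,2) = 32.9846
  k=3: S(3,0) = 109.7410; S(3,1) = 67.8494; S(3,2) = 41.9491; S(3,3) = 25.9358
  k=4: S(4,0) = 139.5662; S(4,1) = 86.2894; S(4,2) = 53.3500; S(4,3) = 32.9846; S(4,4) = 20.3933
Terminal payoffs V(N, i) = max(S_T - K, 0):
  V(4,0) = 79.756222; V(4,1) = 26.479385; V(4,2) = 0.000000; V(4,3) = 0.000000; V(4,4) = 0.000000
Backward induction: V(k, i) = exp(-r*dt) * [p * V(k+1, i) + (1-p) * V(k+1, i+1)]; then take max(V_cont, immediate exercise) for American.
  V(3,0) = exp(-r*dt) * [p*79.756222 + (1-p)*26.479385] = 50.288769; exercise = 49.930984; V(3,0) = max -> 50.288769
  V(3,1) = exp(-r*dt) * [p*26.479385 + (1-p)*0.000000] = 11.912348; exercise = 8.039382; V(3,1) = max -> 11.912348
  V(3,2) = exp(-r*dt) * [p*0.000000 + (1-p)*0.000000] = 0.000000; exercise = 0.000000; V(3,2) = max -> 0.000000
  V(3,3) = exp(-r*dt) * [p*0.000000 + (1-p)*0.000000] = 0.000000; exercise = 0.000000; V(3,3) = max -> 0.000000
  V(2,0) = exp(-r*dt) * [p*50.288769 + (1-p)*11.912348] = 29.105585; exercise = 26.479385; V(2,0) = max -> 29.105585
  V(2,1) = exp(-r*dt) * [p*11.912348 + (1-p)*0.000000] = 5.359038; exercise = 0.000000; V(2,1) = max -> 5.359038
  V(2,2) = exp(-r*dt) * [p*0.000000 + (1-p)*0.000000] = 0.000000; exercise = 0.000000; V(2,2) = max -> 0.000000
  V(1,0) = exp(-r*dt) * [p*29.105585 + (1-p)*5.359038] = 16.009899; exercise = 8.039382; V(1,0) = max -> 16.009899
  V(1,1) = exp(-r*dt) * [p*5.359038 + (1-p)*0.000000] = 2.410884; exercise = 0.000000; V(1,1) = max -> 2.410884
  V(0,0) = exp(-r*dt) * [p*16.009899 + (1-p)*2.410884] = 8.514285; exercise = 0.000000; V(0,0) = max -> 8.514285


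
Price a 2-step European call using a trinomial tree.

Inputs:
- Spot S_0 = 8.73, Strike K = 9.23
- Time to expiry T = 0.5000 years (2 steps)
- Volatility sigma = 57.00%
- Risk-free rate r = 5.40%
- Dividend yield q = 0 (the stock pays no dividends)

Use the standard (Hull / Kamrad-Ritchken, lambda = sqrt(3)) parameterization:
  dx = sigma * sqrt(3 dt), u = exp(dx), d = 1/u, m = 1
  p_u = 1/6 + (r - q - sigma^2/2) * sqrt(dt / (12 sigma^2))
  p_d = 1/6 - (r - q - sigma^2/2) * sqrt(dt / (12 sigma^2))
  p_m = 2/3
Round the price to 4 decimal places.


Answer: Price = V(0,0) = 1.1842

Derivation:
dt = T/N = 0.250000; dx = sigma*sqrt(3*dt) = 0.493634
u = exp(dx) = 1.638260; d = 1/u = 0.610404
p_u = 0.139205, p_m = 0.666667, p_d = 0.194129
Discount per step: exp(-r*dt) = 0.986591
Stock lattice S(k, j) with j the centered position index:
  k=0: S(0,+0) = 8.7300
  k=1: S(1,-1) = 5.3288; S(1,+0) = 8.7300; S(1,+1) = 14.3020
  k=2: S(2,-2) = 3.2527; S(2,-1) = 5.3288; S(2,+0) = 8.7300; S(2,+1) = 14.3020; S(2,+2) = 23.4304
Terminal payoffs V(N, j) = max(S_T - K, 0):
  V(2,-2) = 0.000000; V(2,-1) = 0.000000; V(2,+0) = 0.000000; V(2,+1) = 5.072007; V(2,+2) = 14.200400
Backward induction: V(k, j) = exp(-r*dt) * [p_u * V(k+1, j+1) + p_m * V(k+1, j) + p_d * V(k+1, j-1)]
  V(1,-1) = exp(-r*dt) * [p_u*0.000000 + p_m*0.000000 + p_d*0.000000] = 0.000000
  V(1,+0) = exp(-r*dt) * [p_u*5.072007 + p_m*0.000000 + p_d*0.000000] = 0.696579
  V(1,+1) = exp(-r*dt) * [p_u*14.200400 + p_m*5.072007 + p_d*0.000000] = 5.286250
  V(0,+0) = exp(-r*dt) * [p_u*5.286250 + p_m*0.696579 + p_d*0.000000] = 1.184161


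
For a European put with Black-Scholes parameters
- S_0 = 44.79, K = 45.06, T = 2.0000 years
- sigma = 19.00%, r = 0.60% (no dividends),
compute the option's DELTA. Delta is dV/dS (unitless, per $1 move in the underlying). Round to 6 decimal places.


d1 = 0.1566426307; d2 = -0.1120579462
phi(d1) = 0.3940777752; exp(-qT) = 1.0000000000; exp(-rT) = 0.9880717129
N(-d1) = 0.4377632514
Delta = -exp(-qT) * N(-d1) = -1.0000000000 * 0.4377632514 = -0.437763

Answer: Delta = -0.437763


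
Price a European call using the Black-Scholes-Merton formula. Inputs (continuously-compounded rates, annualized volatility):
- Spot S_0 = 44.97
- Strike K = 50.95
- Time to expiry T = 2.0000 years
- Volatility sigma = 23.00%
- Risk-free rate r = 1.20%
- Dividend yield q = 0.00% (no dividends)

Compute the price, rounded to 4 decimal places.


d1 = (ln(S/K) + (r - q + 0.5*sigma^2) * T) / (sigma * sqrt(T)) = -0.14741381
d2 = d1 - sigma * sqrt(T) = -0.47268293
exp(-rT) = 0.97628571; exp(-qT) = 1.00000000
C = S_0 * exp(-qT) * N(d1) - K * exp(-rT) * N(d2)
N(d1) = 0.44140270; N(d2) = 0.31821971
C = 44.9700 * 1.00000000 * 0.44140270 - 50.9500 * 0.97628571 * 0.31821971 = 4.0211

Answer: Price = 4.0211


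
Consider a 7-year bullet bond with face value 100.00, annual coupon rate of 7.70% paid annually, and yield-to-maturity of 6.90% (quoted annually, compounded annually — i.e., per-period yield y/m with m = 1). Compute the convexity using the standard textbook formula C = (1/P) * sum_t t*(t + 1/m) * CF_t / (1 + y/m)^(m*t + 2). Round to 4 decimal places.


Answer: Convexity = 37.0002

Derivation:
Coupon per period c = face * coupon_rate / m = 7.700000
Periods per year m = 1; per-period yield y/m = 0.069000
Number of cashflows N = 7
Cashflows (t years, CF_t, discount factor 1/(1+y/m)^(m*t), PV):
  t = 1.0000: CF_t = 7.700000, DF = 0.935454, PV = 7.202993
  t = 2.0000: CF_t = 7.700000, DF = 0.875074, PV = 6.738067
  t = 3.0000: CF_t = 7.700000, DF = 0.818591, PV = 6.303150
  t = 4.0000: CF_t = 7.700000, DF = 0.765754, PV = 5.896305
  t = 5.0000: CF_t = 7.700000, DF = 0.716327, PV = 5.515720
  t = 6.0000: CF_t = 7.700000, DF = 0.670091, PV = 5.159701
  t = 7.0000: CF_t = 107.700000, DF = 0.626839, PV = 67.510569
Price P = sum_t PV_t = 104.326503
Convexity numerator sum_t t*(t + 1/m) * CF_t / (1+y/m)^(m*t + 2):
  t = 1.0000: term = 12.606299
  t = 2.0000: term = 35.377827
  t = 3.0000: term = 66.188638
  t = 4.0000: term = 103.194010
  t = 5.0000: term = 144.799827
  t = 6.0000: term = 189.634947
  t = 7.0000: term = 3308.296180
Convexity = (1/P) * sum = 3860.097728 / 104.326503 = 37.000164
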